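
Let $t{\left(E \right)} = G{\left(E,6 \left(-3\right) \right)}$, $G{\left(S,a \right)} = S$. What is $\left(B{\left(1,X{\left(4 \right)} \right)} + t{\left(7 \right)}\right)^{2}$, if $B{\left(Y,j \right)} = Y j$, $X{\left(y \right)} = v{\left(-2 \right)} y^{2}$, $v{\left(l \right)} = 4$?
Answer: $5041$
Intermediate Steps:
$t{\left(E \right)} = E$
$X{\left(y \right)} = 4 y^{2}$
$\left(B{\left(1,X{\left(4 \right)} \right)} + t{\left(7 \right)}\right)^{2} = \left(1 \cdot 4 \cdot 4^{2} + 7\right)^{2} = \left(1 \cdot 4 \cdot 16 + 7\right)^{2} = \left(1 \cdot 64 + 7\right)^{2} = \left(64 + 7\right)^{2} = 71^{2} = 5041$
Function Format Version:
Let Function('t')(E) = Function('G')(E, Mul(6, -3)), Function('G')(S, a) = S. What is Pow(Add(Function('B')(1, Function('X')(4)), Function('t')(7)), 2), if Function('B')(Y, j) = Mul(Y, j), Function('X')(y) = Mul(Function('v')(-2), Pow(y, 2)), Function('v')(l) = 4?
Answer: 5041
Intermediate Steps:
Function('t')(E) = E
Function('X')(y) = Mul(4, Pow(y, 2))
Pow(Add(Function('B')(1, Function('X')(4)), Function('t')(7)), 2) = Pow(Add(Mul(1, Mul(4, Pow(4, 2))), 7), 2) = Pow(Add(Mul(1, Mul(4, 16)), 7), 2) = Pow(Add(Mul(1, 64), 7), 2) = Pow(Add(64, 7), 2) = Pow(71, 2) = 5041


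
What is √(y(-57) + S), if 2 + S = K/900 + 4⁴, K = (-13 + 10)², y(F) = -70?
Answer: √18401/10 ≈ 13.565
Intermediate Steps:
K = 9 (K = (-3)² = 9)
S = 25401/100 (S = -2 + (9/900 + 4⁴) = -2 + (9*(1/900) + 256) = -2 + (1/100 + 256) = -2 + 25601/100 = 25401/100 ≈ 254.01)
√(y(-57) + S) = √(-70 + 25401/100) = √(18401/100) = √18401/10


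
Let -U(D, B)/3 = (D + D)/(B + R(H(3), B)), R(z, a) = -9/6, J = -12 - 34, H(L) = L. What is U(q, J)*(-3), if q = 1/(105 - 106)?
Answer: 36/95 ≈ 0.37895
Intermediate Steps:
J = -46
q = -1 (q = 1/(-1) = -1)
R(z, a) = -3/2 (R(z, a) = -9*⅙ = -3/2)
U(D, B) = -6*D/(-3/2 + B) (U(D, B) = -3*(D + D)/(B - 3/2) = -3*2*D/(-3/2 + B) = -6*D/(-3/2 + B))
U(q, J)*(-3) = -12*(-1)/(-3 + 2*(-46))*(-3) = -12*(-1)/(-3 - 92)*(-3) = -12*(-1)/(-95)*(-3) = -12*(-1)*(-1/95)*(-3) = -12/95*(-3) = 36/95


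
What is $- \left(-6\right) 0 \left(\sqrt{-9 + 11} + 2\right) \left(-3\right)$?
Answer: $0$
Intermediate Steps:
$- \left(-6\right) 0 \left(\sqrt{-9 + 11} + 2\right) \left(-3\right) = \left(-1\right) 0 \left(\sqrt{2} + 2\right) \left(-3\right) = 0 \left(2 + \sqrt{2}\right) \left(-3\right) = 0 \left(-3\right) = 0$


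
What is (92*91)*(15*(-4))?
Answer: -502320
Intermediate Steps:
(92*91)*(15*(-4)) = 8372*(-60) = -502320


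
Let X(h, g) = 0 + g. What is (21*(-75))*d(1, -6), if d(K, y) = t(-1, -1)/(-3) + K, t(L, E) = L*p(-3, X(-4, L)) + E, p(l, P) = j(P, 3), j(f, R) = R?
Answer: -3675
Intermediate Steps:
X(h, g) = g
p(l, P) = 3
t(L, E) = E + 3*L (t(L, E) = L*3 + E = 3*L + E = E + 3*L)
d(K, y) = 4/3 + K (d(K, y) = (-1 + 3*(-1))/(-3) + K = (-1 - 3)*(-1/3) + K = -4*(-1/3) + K = 4/3 + K)
(21*(-75))*d(1, -6) = (21*(-75))*(4/3 + 1) = -1575*7/3 = -3675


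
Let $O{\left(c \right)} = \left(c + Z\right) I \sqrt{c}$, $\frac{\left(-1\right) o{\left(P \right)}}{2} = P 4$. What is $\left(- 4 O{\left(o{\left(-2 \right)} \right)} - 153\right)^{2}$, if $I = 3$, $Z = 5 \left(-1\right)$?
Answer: $463761$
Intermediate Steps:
$Z = -5$
$o{\left(P \right)} = - 8 P$ ($o{\left(P \right)} = - 2 P 4 = - 2 \cdot 4 P = - 8 P$)
$O{\left(c \right)} = \sqrt{c} \left(-15 + 3 c\right)$ ($O{\left(c \right)} = \left(c - 5\right) 3 \sqrt{c} = \left(-5 + c\right) 3 \sqrt{c} = \left(-15 + 3 c\right) \sqrt{c} = \sqrt{c} \left(-15 + 3 c\right)$)
$\left(- 4 O{\left(o{\left(-2 \right)} \right)} - 153\right)^{2} = \left(- 4 \cdot 3 \sqrt{\left(-8\right) \left(-2\right)} \left(-5 - -16\right) - 153\right)^{2} = \left(- 4 \cdot 3 \sqrt{16} \left(-5 + 16\right) - 153\right)^{2} = \left(- 4 \cdot 3 \cdot 4 \cdot 11 - 153\right)^{2} = \left(\left(-4\right) 132 - 153\right)^{2} = \left(-528 - 153\right)^{2} = \left(-681\right)^{2} = 463761$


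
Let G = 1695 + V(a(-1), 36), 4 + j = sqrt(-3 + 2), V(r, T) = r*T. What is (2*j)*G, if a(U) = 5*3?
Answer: -17880 + 4470*I ≈ -17880.0 + 4470.0*I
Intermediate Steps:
a(U) = 15
V(r, T) = T*r
j = -4 + I (j = -4 + sqrt(-3 + 2) = -4 + sqrt(-1) = -4 + I ≈ -4.0 + 1.0*I)
G = 2235 (G = 1695 + 36*15 = 1695 + 540 = 2235)
(2*j)*G = (2*(-4 + I))*2235 = (-8 + 2*I)*2235 = -17880 + 4470*I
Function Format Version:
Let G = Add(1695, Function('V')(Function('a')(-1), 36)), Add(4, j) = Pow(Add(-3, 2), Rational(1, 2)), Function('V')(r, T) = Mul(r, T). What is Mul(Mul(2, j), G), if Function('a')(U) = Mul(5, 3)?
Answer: Add(-17880, Mul(4470, I)) ≈ Add(-17880., Mul(4470.0, I))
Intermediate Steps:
Function('a')(U) = 15
Function('V')(r, T) = Mul(T, r)
j = Add(-4, I) (j = Add(-4, Pow(Add(-3, 2), Rational(1, 2))) = Add(-4, Pow(-1, Rational(1, 2))) = Add(-4, I) ≈ Add(-4.0000, Mul(1.0000, I)))
G = 2235 (G = Add(1695, Mul(36, 15)) = Add(1695, 540) = 2235)
Mul(Mul(2, j), G) = Mul(Mul(2, Add(-4, I)), 2235) = Mul(Add(-8, Mul(2, I)), 2235) = Add(-17880, Mul(4470, I))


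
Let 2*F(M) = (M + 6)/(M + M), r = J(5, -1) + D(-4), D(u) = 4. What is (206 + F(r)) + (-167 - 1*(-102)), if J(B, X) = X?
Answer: 567/4 ≈ 141.75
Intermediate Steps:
r = 3 (r = -1 + 4 = 3)
F(M) = (6 + M)/(4*M) (F(M) = ((M + 6)/(M + M))/2 = ((6 + M)/((2*M)))/2 = ((6 + M)*(1/(2*M)))/2 = ((6 + M)/(2*M))/2 = (6 + M)/(4*M))
(206 + F(r)) + (-167 - 1*(-102)) = (206 + (1/4)*(6 + 3)/3) + (-167 - 1*(-102)) = (206 + (1/4)*(1/3)*9) + (-167 + 102) = (206 + 3/4) - 65 = 827/4 - 65 = 567/4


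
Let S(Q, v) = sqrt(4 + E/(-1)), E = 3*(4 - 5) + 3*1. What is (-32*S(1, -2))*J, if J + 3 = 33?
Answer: -1920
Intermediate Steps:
J = 30 (J = -3 + 33 = 30)
E = 0 (E = 3*(-1) + 3 = -3 + 3 = 0)
S(Q, v) = 2 (S(Q, v) = sqrt(4 + 0/(-1)) = sqrt(4 + 0*(-1)) = sqrt(4 + 0) = sqrt(4) = 2)
(-32*S(1, -2))*J = -32*2*30 = -64*30 = -1920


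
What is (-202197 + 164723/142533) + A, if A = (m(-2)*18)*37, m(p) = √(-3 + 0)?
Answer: -28819580278/142533 + 666*I*√3 ≈ -2.022e+5 + 1153.5*I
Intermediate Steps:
m(p) = I*√3 (m(p) = √(-3) = I*√3)
A = 666*I*√3 (A = ((I*√3)*18)*37 = (18*I*√3)*37 = 666*I*√3 ≈ 1153.5*I)
(-202197 + 164723/142533) + A = (-202197 + 164723/142533) + 666*I*√3 = -28819580278/142533 + 666*I*√3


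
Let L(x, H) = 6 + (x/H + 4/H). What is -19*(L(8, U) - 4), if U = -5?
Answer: 38/5 ≈ 7.6000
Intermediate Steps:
L(x, H) = 6 + 4/H + x/H (L(x, H) = 6 + (4/H + x/H) = 6 + 4/H + x/H)
-19*(L(8, U) - 4) = -19*((4 + 8 + 6*(-5))/(-5) - 4) = -19*(-(4 + 8 - 30)/5 - 4) = -19*(-1/5*(-18) - 4) = -19*(18/5 - 4) = -19*(-2/5) = 38/5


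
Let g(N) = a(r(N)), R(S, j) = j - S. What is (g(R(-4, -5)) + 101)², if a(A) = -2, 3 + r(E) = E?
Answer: 9801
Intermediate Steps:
r(E) = -3 + E
g(N) = -2
(g(R(-4, -5)) + 101)² = (-2 + 101)² = 99² = 9801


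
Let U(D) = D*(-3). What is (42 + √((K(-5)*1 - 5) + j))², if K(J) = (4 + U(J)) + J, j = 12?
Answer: (42 + √21)² ≈ 2169.9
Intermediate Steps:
U(D) = -3*D
K(J) = 4 - 2*J (K(J) = (4 - 3*J) + J = 4 - 2*J)
(42 + √((K(-5)*1 - 5) + j))² = (42 + √(((4 - 2*(-5))*1 - 5) + 12))² = (42 + √(((4 + 10)*1 - 5) + 12))² = (42 + √((14*1 - 5) + 12))² = (42 + √((14 - 5) + 12))² = (42 + √(9 + 12))² = (42 + √21)²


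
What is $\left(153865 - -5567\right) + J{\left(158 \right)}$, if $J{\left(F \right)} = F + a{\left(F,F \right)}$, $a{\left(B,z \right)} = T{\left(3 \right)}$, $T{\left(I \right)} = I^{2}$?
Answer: $159599$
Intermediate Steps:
$a{\left(B,z \right)} = 9$ ($a{\left(B,z \right)} = 3^{2} = 9$)
$J{\left(F \right)} = 9 + F$ ($J{\left(F \right)} = F + 9 = 9 + F$)
$\left(153865 - -5567\right) + J{\left(158 \right)} = \left(153865 - -5567\right) + \left(9 + 158\right) = \left(153865 + 5567\right) + 167 = 159432 + 167 = 159599$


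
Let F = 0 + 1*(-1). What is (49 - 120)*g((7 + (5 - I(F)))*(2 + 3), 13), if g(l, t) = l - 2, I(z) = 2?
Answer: -3408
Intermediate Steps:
F = -1 (F = 0 - 1 = -1)
g(l, t) = -2 + l
(49 - 120)*g((7 + (5 - I(F)))*(2 + 3), 13) = (49 - 120)*(-2 + (7 + (5 - 1*2))*(2 + 3)) = -71*(-2 + (7 + (5 - 2))*5) = -71*(-2 + (7 + 3)*5) = -71*(-2 + 10*5) = -71*(-2 + 50) = -71*48 = -3408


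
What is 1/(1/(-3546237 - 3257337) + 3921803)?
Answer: 6803574/26682276923921 ≈ 2.5498e-7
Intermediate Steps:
1/(1/(-3546237 - 3257337) + 3921803) = 1/(1/(-6803574) + 3921803) = 1/(-1/6803574 + 3921803) = 1/(26682276923921/6803574) = 6803574/26682276923921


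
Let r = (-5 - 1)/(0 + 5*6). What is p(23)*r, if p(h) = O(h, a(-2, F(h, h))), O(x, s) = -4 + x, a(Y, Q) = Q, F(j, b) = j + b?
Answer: -19/5 ≈ -3.8000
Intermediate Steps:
F(j, b) = b + j
p(h) = -4 + h
r = -⅕ (r = -6/(0 + 30) = -6/30 = -6*1/30 = -⅕ ≈ -0.20000)
p(23)*r = (-4 + 23)*(-⅕) = 19*(-⅕) = -19/5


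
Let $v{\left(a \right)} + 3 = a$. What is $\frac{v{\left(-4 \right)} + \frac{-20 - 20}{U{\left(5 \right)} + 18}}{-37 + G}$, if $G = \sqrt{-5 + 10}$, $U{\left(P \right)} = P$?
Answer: $\frac{7437}{31372} + \frac{201 \sqrt{5}}{31372} \approx 0.25138$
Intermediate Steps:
$v{\left(a \right)} = -3 + a$
$G = \sqrt{5} \approx 2.2361$
$\frac{v{\left(-4 \right)} + \frac{-20 - 20}{U{\left(5 \right)} + 18}}{-37 + G} = \frac{\left(-3 - 4\right) + \frac{-20 - 20}{5 + 18}}{-37 + \sqrt{5}} = \frac{-7 - \frac{40}{23}}{-37 + \sqrt{5}} = \frac{1}{-37 + \sqrt{5}} \left(- \frac{201}{23}\right) = - \frac{201}{23 \left(-37 + \sqrt{5}\right)}$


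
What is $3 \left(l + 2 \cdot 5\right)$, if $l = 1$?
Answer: $33$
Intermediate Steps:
$3 \left(l + 2 \cdot 5\right) = 3 \left(1 + 2 \cdot 5\right) = 3 \left(1 + 10\right) = 3 \cdot 11 = 33$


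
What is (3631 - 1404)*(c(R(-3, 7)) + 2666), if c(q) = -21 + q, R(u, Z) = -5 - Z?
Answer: 5863691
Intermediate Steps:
(3631 - 1404)*(c(R(-3, 7)) + 2666) = (3631 - 1404)*((-21 + (-5 - 1*7)) + 2666) = 2227*((-21 + (-5 - 7)) + 2666) = 2227*((-21 - 12) + 2666) = 2227*(-33 + 2666) = 2227*2633 = 5863691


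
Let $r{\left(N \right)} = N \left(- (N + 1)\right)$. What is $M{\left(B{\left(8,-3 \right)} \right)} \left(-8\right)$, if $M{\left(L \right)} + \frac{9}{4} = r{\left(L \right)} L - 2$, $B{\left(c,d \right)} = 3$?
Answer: $322$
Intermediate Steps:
$r{\left(N \right)} = N \left(-1 - N\right)$ ($r{\left(N \right)} = N \left(- (1 + N)\right) = N \left(-1 - N\right)$)
$M{\left(L \right)} = - \frac{17}{4} - L^{2} \left(1 + L\right)$ ($M{\left(L \right)} = - \frac{9}{4} + \left(- L \left(1 + L\right) L - 2\right) = - \frac{9}{4} - \left(2 + L^{2} \left(1 + L\right)\right) = - \frac{17}{4} - L^{2} \left(1 + L\right)$)
$M{\left(B{\left(8,-3 \right)} \right)} \left(-8\right) = \left(- \frac{17}{4} - 3^{2} - 3^{3}\right) \left(-8\right) = \left(- \frac{17}{4} - 9 - 27\right) \left(-8\right) = \left(- \frac{161}{4}\right) \left(-8\right) = 322$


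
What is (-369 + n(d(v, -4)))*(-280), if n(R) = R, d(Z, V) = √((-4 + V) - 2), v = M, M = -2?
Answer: 103320 - 280*I*√10 ≈ 1.0332e+5 - 885.44*I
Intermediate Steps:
v = -2
d(Z, V) = √(-6 + V)
(-369 + n(d(v, -4)))*(-280) = (-369 + √(-6 - 4))*(-280) = (-369 + √(-10))*(-280) = (-369 + I*√10)*(-280) = 103320 - 280*I*√10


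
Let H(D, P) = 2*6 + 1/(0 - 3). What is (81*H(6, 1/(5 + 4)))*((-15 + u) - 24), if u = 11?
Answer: -26460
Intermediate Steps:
H(D, P) = 35/3 (H(D, P) = 12 + 1/(-3) = 12 - ⅓ = 35/3)
(81*H(6, 1/(5 + 4)))*((-15 + u) - 24) = (81*(35/3))*((-15 + 11) - 24) = 945*(-4 - 24) = 945*(-28) = -26460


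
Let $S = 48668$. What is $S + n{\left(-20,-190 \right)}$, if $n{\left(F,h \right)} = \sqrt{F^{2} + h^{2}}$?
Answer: $48668 + 10 \sqrt{365} \approx 48859.0$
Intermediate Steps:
$S + n{\left(-20,-190 \right)} = 48668 + \sqrt{\left(-20\right)^{2} + \left(-190\right)^{2}} = 48668 + \sqrt{400 + 36100} = 48668 + \sqrt{36500} = 48668 + 10 \sqrt{365}$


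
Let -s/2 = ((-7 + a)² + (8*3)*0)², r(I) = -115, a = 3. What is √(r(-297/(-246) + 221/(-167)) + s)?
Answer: I*√627 ≈ 25.04*I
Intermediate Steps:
s = -512 (s = -2*((-7 + 3)² + (8*3)*0)² = -2*((-4)² + 24*0)² = -2*(16 + 0)² = -2*16² = -2*256 = -512)
√(r(-297/(-246) + 221/(-167)) + s) = √(-115 - 512) = √(-627) = I*√627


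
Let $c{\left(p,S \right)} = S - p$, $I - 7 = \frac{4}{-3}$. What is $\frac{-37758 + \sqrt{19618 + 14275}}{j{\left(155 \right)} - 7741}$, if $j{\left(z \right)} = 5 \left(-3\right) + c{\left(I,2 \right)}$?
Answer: $\frac{113274}{23279} - \frac{3 \sqrt{33893}}{23279} \approx 4.8422$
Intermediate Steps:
$I = \frac{17}{3}$ ($I = 7 + \frac{4}{-3} = 7 + 4 \left(- \frac{1}{3}\right) = 7 - \frac{4}{3} = \frac{17}{3} \approx 5.6667$)
$j{\left(z \right)} = - \frac{56}{3}$ ($j{\left(z \right)} = 5 \left(-3\right) + \left(2 - \frac{17}{3}\right) = -15 + \left(2 - \frac{17}{3}\right) = -15 - \frac{11}{3} = - \frac{56}{3}$)
$\frac{-37758 + \sqrt{19618 + 14275}}{j{\left(155 \right)} - 7741} = \frac{-37758 + \sqrt{19618 + 14275}}{- \frac{56}{3} - 7741} = \frac{-37758 + \sqrt{33893}}{- \frac{23279}{3}} = \left(-37758 + \sqrt{33893}\right) \left(- \frac{3}{23279}\right) = \frac{113274}{23279} - \frac{3 \sqrt{33893}}{23279}$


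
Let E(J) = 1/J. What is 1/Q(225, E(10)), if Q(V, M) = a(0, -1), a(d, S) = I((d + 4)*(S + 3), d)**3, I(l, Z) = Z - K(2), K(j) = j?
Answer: -1/8 ≈ -0.12500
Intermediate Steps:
I(l, Z) = -2 + Z (I(l, Z) = Z - 1*2 = Z - 2 = -2 + Z)
a(d, S) = (-2 + d)**3
Q(V, M) = -8 (Q(V, M) = (-2 + 0)**3 = (-2)**3 = -8)
1/Q(225, E(10)) = 1/(-8) = -1/8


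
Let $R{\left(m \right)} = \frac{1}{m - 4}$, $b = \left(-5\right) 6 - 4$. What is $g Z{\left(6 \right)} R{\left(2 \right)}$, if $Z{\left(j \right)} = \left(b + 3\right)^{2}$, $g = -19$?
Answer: $\frac{18259}{2} \approx 9129.5$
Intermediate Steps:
$b = -34$ ($b = -30 - 4 = -34$)
$R{\left(m \right)} = \frac{1}{-4 + m}$
$Z{\left(j \right)} = 961$ ($Z{\left(j \right)} = \left(-34 + 3\right)^{2} = \left(-31\right)^{2} = 961$)
$g Z{\left(6 \right)} R{\left(2 \right)} = \frac{\left(-19\right) 961}{-4 + 2} = - \frac{18259}{-2} = \left(-18259\right) \left(- \frac{1}{2}\right) = \frac{18259}{2}$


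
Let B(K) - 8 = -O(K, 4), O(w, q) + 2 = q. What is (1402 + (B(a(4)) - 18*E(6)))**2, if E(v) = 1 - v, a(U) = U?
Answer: 2244004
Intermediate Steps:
O(w, q) = -2 + q
B(K) = 6 (B(K) = 8 - (-2 + 4) = 8 - 1*2 = 8 - 2 = 6)
(1402 + (B(a(4)) - 18*E(6)))**2 = (1402 + (6 - 18*(1 - 1*6)))**2 = (1402 + (6 - 18*(1 - 6)))**2 = (1402 + (6 - 18*(-5)))**2 = (1402 + (6 + 90))**2 = (1402 + 96)**2 = 1498**2 = 2244004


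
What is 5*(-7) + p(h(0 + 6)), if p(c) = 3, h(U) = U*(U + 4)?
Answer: -32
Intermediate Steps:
h(U) = U*(4 + U)
5*(-7) + p(h(0 + 6)) = 5*(-7) + 3 = -35 + 3 = -32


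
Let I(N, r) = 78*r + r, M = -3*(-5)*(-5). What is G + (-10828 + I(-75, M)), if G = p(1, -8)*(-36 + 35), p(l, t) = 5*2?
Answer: -16763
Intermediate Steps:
p(l, t) = 10
G = -10 (G = 10*(-36 + 35) = 10*(-1) = -10)
M = -75 (M = 15*(-5) = -75)
I(N, r) = 79*r
G + (-10828 + I(-75, M)) = -10 + (-10828 + 79*(-75)) = -10 + (-10828 - 5925) = -10 - 16753 = -16763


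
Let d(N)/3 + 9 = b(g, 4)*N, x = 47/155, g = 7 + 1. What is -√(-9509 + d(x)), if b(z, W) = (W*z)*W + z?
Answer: -2*I*√56532530/155 ≈ -97.017*I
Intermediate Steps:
g = 8
x = 47/155 (x = 47*(1/155) = 47/155 ≈ 0.30323)
b(z, W) = z + z*W² (b(z, W) = z*W² + z = z + z*W²)
d(N) = -27 + 408*N (d(N) = -27 + 3*((8*(1 + 4²))*N) = -27 + 3*((8*(1 + 16))*N) = -27 + 3*((8*17)*N) = -27 + 3*(136*N) = -27 + 408*N)
-√(-9509 + d(x)) = -√(-9509 + (-27 + 408*(47/155))) = -√(-9509 + (-27 + 19176/155)) = -√(-9509 + 14991/155) = -√(-1458904/155) = -2*I*√56532530/155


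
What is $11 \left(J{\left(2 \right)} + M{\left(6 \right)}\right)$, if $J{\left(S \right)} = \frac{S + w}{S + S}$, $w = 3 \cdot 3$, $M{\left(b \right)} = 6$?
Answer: $\frac{385}{4} \approx 96.25$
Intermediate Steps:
$w = 9$
$J{\left(S \right)} = \frac{9 + S}{2 S}$ ($J{\left(S \right)} = \frac{S + 9}{S + S} = \frac{9 + S}{2 S}$)
$11 \left(J{\left(2 \right)} + M{\left(6 \right)}\right) = 11 \left(\frac{9 + 2}{2 \cdot 2} + 6\right) = 11 \left(\frac{1}{2} \cdot \frac{1}{2} \cdot 11 + 6\right) = 11 \left(\frac{11}{4} + 6\right) = 11 \cdot \frac{35}{4} = \frac{385}{4}$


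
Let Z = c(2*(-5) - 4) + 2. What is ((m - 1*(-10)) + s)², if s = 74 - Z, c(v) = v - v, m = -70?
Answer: 144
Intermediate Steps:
c(v) = 0
Z = 2 (Z = 0 + 2 = 2)
s = 72 (s = 74 - 1*2 = 74 - 2 = 72)
((m - 1*(-10)) + s)² = ((-70 - 1*(-10)) + 72)² = ((-70 + 10) + 72)² = (-60 + 72)² = 12² = 144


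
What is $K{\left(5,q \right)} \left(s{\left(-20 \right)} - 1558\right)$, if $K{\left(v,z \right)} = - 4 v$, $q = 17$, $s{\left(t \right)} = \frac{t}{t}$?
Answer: $31140$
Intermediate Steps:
$s{\left(t \right)} = 1$
$K{\left(5,q \right)} \left(s{\left(-20 \right)} - 1558\right) = \left(-4\right) 5 \left(1 - 1558\right) = \left(-20\right) \left(-1557\right) = 31140$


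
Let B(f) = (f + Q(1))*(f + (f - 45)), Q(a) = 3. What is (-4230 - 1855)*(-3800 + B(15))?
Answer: 24765950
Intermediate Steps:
B(f) = (-45 + 2*f)*(3 + f) (B(f) = (f + 3)*(f + (f - 45)) = (3 + f)*(f + (-45 + f)) = (3 + f)*(-45 + 2*f) = (-45 + 2*f)*(3 + f))
(-4230 - 1855)*(-3800 + B(15)) = (-4230 - 1855)*(-3800 + (-135 - 39*15 + 2*15²)) = -6085*(-3800 + (-135 - 585 + 2*225)) = -6085*(-3800 + (-135 - 585 + 450)) = -6085*(-3800 - 270) = -6085*(-4070) = 24765950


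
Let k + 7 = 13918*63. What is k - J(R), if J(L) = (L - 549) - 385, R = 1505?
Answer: 876256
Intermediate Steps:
J(L) = -934 + L (J(L) = (-549 + L) - 385 = -934 + L)
k = 876827 (k = -7 + 13918*63 = -7 + 876834 = 876827)
k - J(R) = 876827 - (-934 + 1505) = 876827 - 1*571 = 876827 - 571 = 876256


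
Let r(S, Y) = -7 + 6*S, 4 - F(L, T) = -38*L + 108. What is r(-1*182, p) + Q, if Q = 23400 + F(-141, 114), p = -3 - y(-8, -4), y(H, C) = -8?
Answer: 16839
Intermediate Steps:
p = 5 (p = -3 - 1*(-8) = -3 + 8 = 5)
F(L, T) = -104 + 38*L (F(L, T) = 4 - (-38*L + 108) = 4 - (108 - 38*L) = 4 + (-108 + 38*L) = -104 + 38*L)
Q = 17938 (Q = 23400 + (-104 + 38*(-141)) = 23400 + (-104 - 5358) = 23400 - 5462 = 17938)
r(-1*182, p) + Q = (-7 + 6*(-1*182)) + 17938 = (-7 + 6*(-182)) + 17938 = (-7 - 1092) + 17938 = -1099 + 17938 = 16839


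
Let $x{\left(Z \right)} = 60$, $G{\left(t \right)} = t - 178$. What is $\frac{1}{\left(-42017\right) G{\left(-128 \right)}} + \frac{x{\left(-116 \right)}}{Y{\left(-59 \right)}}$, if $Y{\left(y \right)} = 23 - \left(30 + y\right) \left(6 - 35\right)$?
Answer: $- \frac{385715651}{5258595618} \approx -0.07335$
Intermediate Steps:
$G{\left(t \right)} = -178 + t$
$Y{\left(y \right)} = 893 + 29 y$ ($Y{\left(y \right)} = 23 - \left(30 + y\right) \left(-29\right) = 23 - \left(-870 - 29 y\right) = 23 + \left(870 + 29 y\right) = 893 + 29 y$)
$\frac{1}{\left(-42017\right) G{\left(-128 \right)}} + \frac{x{\left(-116 \right)}}{Y{\left(-59 \right)}} = \frac{1}{\left(-42017\right) \left(-178 - 128\right)} + \frac{60}{893 + 29 \left(-59\right)} = - \frac{1}{42017 \left(-306\right)} + \frac{60}{893 - 1711} = \left(- \frac{1}{42017}\right) \left(- \frac{1}{306}\right) + \frac{60}{-818} = \frac{1}{12857202} + 60 \left(- \frac{1}{818}\right) = \frac{1}{12857202} - \frac{30}{409} = - \frac{385715651}{5258595618}$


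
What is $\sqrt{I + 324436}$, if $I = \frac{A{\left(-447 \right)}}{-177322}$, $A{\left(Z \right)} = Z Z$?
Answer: $\frac{\sqrt{10201235463058726}}{177322} \approx 569.59$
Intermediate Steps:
$A{\left(Z \right)} = Z^{2}$
$I = - \frac{199809}{177322}$ ($I = \frac{\left(-447\right)^{2}}{-177322} = 199809 \left(- \frac{1}{177322}\right) = - \frac{199809}{177322} \approx -1.1268$)
$\sqrt{I + 324436} = \sqrt{- \frac{199809}{177322} + 324436} = \sqrt{\frac{57529440583}{177322}} = \frac{\sqrt{10201235463058726}}{177322}$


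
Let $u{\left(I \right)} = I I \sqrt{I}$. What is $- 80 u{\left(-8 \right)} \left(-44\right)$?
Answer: $450560 i \sqrt{2} \approx 6.3719 \cdot 10^{5} i$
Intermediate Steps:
$u{\left(I \right)} = I^{\frac{5}{2}}$ ($u{\left(I \right)} = I^{2} \sqrt{I} = I^{\frac{5}{2}}$)
$- 80 u{\left(-8 \right)} \left(-44\right) = - 80 \left(-8\right)^{\frac{5}{2}} \left(-44\right) = - 80 \cdot 128 i \sqrt{2} \left(-44\right) = - 10240 i \sqrt{2} \left(-44\right) = 450560 i \sqrt{2}$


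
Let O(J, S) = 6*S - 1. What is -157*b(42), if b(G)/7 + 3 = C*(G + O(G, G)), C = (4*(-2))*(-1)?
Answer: -2572759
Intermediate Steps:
O(J, S) = -1 + 6*S
C = 8 (C = -8*(-1) = 8)
b(G) = -77 + 392*G (b(G) = -21 + 7*(8*(G + (-1 + 6*G))) = -21 + 7*(8*(-1 + 7*G)) = -21 + 7*(-8 + 56*G) = -21 + (-56 + 392*G) = -77 + 392*G)
-157*b(42) = -157*(-77 + 392*42) = -157*(-77 + 16464) = -157*16387 = -2572759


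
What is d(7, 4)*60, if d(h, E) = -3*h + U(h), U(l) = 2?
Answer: -1140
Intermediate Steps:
d(h, E) = 2 - 3*h (d(h, E) = -3*h + 2 = 2 - 3*h)
d(7, 4)*60 = (2 - 3*7)*60 = (2 - 21)*60 = -19*60 = -1140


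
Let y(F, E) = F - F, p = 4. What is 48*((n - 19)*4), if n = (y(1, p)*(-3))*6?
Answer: -3648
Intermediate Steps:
y(F, E) = 0
n = 0 (n = (0*(-3))*6 = 0*6 = 0)
48*((n - 19)*4) = 48*((0 - 19)*4) = 48*(-19*4) = 48*(-76) = -3648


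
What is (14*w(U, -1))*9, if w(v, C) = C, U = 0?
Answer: -126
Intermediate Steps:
(14*w(U, -1))*9 = (14*(-1))*9 = -14*9 = -126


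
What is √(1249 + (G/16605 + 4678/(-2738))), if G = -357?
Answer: √5812415466285/68265 ≈ 35.317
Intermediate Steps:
√(1249 + (G/16605 + 4678/(-2738))) = √(1249 + (-357/16605 + 4678/(-2738))) = √(1249 + (-357*1/16605 + 4678*(-1/2738))) = √(1249 + (-119/5535 - 2339/1369)) = √(1249 - 13109276/7577415) = √(9451082059/7577415) = √5812415466285/68265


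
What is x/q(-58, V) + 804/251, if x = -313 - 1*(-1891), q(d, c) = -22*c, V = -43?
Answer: 578331/118723 ≈ 4.8713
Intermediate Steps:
x = 1578 (x = -313 + 1891 = 1578)
x/q(-58, V) + 804/251 = 1578/((-22*(-43))) + 804/251 = 1578/946 + 804*(1/251) = 1578*(1/946) + 804/251 = 789/473 + 804/251 = 578331/118723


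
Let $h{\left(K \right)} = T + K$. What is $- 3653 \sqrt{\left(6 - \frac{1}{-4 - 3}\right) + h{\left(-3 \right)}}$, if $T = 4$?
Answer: $- \frac{18265 \sqrt{14}}{7} \approx -9763.0$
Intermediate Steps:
$h{\left(K \right)} = 4 + K$
$- 3653 \sqrt{\left(6 - \frac{1}{-4 - 3}\right) + h{\left(-3 \right)}} = - 3653 \sqrt{\left(6 - \frac{1}{-4 - 3}\right) + \left(4 - 3\right)} = - 3653 \sqrt{\left(6 - \frac{1}{-7}\right) + 1} = - 3653 \sqrt{\left(6 - - \frac{1}{7}\right) + 1} = - 3653 \sqrt{\left(6 + \frac{1}{7}\right) + 1} = - 3653 \sqrt{\frac{43}{7} + 1} = - 3653 \sqrt{\frac{50}{7}} = - 3653 \frac{5 \sqrt{14}}{7} = - \frac{18265 \sqrt{14}}{7}$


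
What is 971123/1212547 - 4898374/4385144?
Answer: -840497250933/2658596600884 ≈ -0.31614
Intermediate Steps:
971123/1212547 - 4898374/4385144 = 971123*(1/1212547) - 4898374*1/4385144 = 971123/1212547 - 2449187/2192572 = -840497250933/2658596600884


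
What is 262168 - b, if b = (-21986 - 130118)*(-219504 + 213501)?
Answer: -912818144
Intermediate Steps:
b = 913080312 (b = -152104*(-6003) = 913080312)
262168 - b = 262168 - 1*913080312 = 262168 - 913080312 = -912818144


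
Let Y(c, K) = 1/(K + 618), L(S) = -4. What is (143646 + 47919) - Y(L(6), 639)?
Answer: 240797204/1257 ≈ 1.9157e+5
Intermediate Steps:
Y(c, K) = 1/(618 + K)
(143646 + 47919) - Y(L(6), 639) = (143646 + 47919) - 1/(618 + 639) = 191565 - 1/1257 = 240797204/1257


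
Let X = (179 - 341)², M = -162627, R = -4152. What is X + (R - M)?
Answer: 184719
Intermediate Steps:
X = 26244 (X = (-162)² = 26244)
X + (R - M) = 26244 + (-4152 - 1*(-162627)) = 26244 + (-4152 + 162627) = 26244 + 158475 = 184719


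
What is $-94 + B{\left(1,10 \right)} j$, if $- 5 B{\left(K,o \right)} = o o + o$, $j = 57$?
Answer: $-1348$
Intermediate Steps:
$B{\left(K,o \right)} = - \frac{o}{5} - \frac{o^{2}}{5}$ ($B{\left(K,o \right)} = - \frac{o o + o}{5} = - \frac{o^{2} + o}{5} = - \frac{o + o^{2}}{5} = - \frac{o}{5} - \frac{o^{2}}{5}$)
$-94 + B{\left(1,10 \right)} j = -94 + \left(- \frac{1}{5}\right) 10 \left(1 + 10\right) 57 = -94 + \left(- \frac{1}{5}\right) 10 \cdot 11 \cdot 57 = -94 - 1254 = -1348$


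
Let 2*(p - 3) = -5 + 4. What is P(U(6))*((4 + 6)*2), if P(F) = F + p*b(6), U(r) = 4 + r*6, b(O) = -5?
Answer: 550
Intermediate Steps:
p = 5/2 (p = 3 + (-5 + 4)/2 = 3 + (½)*(-1) = 3 - ½ = 5/2 ≈ 2.5000)
U(r) = 4 + 6*r
P(F) = -25/2 + F (P(F) = F + (5/2)*(-5) = F - 25/2 = -25/2 + F)
P(U(6))*((4 + 6)*2) = (-25/2 + (4 + 6*6))*((4 + 6)*2) = (-25/2 + (4 + 36))*(10*2) = (-25/2 + 40)*20 = (55/2)*20 = 550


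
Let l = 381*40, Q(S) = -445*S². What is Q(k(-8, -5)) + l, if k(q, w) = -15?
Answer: -84885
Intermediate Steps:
l = 15240
Q(k(-8, -5)) + l = -445*(-15)² + 15240 = -445*225 + 15240 = -100125 + 15240 = -84885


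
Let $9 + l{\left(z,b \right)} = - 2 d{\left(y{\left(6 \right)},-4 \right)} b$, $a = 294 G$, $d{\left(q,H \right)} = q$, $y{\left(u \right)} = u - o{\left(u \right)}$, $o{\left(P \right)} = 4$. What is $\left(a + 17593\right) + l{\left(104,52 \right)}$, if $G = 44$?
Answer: $30312$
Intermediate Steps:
$y{\left(u \right)} = -4 + u$ ($y{\left(u \right)} = u - 4 = -4 + u$)
$a = 12936$ ($a = 294 \cdot 44 = 12936$)
$l{\left(z,b \right)} = -9 - 4 b$ ($l{\left(z,b \right)} = -9 + - 2 \left(-4 + 6\right) b = -9 + \left(-2\right) 2 b = -9 - 4 b$)
$\left(a + 17593\right) + l{\left(104,52 \right)} = \left(12936 + 17593\right) - 217 = 30529 - 217 = 30312$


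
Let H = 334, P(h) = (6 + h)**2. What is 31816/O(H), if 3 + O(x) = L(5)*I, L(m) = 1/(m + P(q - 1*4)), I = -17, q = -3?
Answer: -190896/35 ≈ -5454.2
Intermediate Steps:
L(m) = 1/(1 + m) (L(m) = 1/(m + (6 + (-3 - 1*4))**2) = 1/(m + (6 + (-3 - 4))**2) = 1/(m + (6 - 7)**2) = 1/(m + (-1)**2) = 1/(m + 1) = 1/(1 + m))
O(x) = -35/6 (O(x) = -3 - 17/(1 + 5) = -3 - 17/6 = -35/6)
31816/O(H) = 31816/(-35/6) = 31816*(-6/35) = -190896/35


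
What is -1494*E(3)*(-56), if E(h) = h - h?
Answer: 0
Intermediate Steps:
E(h) = 0
-1494*E(3)*(-56) = -1494*0*(-56) = -83*0*(-56) = 0*(-56) = 0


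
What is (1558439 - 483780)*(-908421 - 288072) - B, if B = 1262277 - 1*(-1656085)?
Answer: -1285824889249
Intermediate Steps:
B = 2918362 (B = 1262277 + 1656085 = 2918362)
(1558439 - 483780)*(-908421 - 288072) - B = (1558439 - 483780)*(-908421 - 288072) - 1*2918362 = 1074659*(-1196493) - 2918362 = -1285821970887 - 2918362 = -1285824889249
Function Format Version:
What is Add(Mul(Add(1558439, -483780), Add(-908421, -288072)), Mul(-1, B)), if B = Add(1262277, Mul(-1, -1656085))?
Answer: -1285824889249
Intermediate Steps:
B = 2918362 (B = Add(1262277, 1656085) = 2918362)
Add(Mul(Add(1558439, -483780), Add(-908421, -288072)), Mul(-1, B)) = Add(Mul(Add(1558439, -483780), Add(-908421, -288072)), Mul(-1, 2918362)) = Add(Mul(1074659, -1196493), -2918362) = Add(-1285821970887, -2918362) = -1285824889249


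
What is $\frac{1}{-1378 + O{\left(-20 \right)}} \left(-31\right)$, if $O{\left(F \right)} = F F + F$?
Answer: $\frac{31}{998} \approx 0.031062$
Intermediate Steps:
$O{\left(F \right)} = F + F^{2}$ ($O{\left(F \right)} = F^{2} + F = F + F^{2}$)
$\frac{1}{-1378 + O{\left(-20 \right)}} \left(-31\right) = \frac{1}{-1378 - 20 \left(1 - 20\right)} \left(-31\right) = \frac{1}{-1378 - -380} \left(-31\right) = \frac{1}{-1378 + 380} \left(-31\right) = \frac{1}{-998} \left(-31\right) = \left(- \frac{1}{998}\right) \left(-31\right) = \frac{31}{998}$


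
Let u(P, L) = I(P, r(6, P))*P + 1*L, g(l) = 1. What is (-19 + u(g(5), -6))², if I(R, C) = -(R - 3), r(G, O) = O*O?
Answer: 529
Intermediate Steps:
r(G, O) = O²
I(R, C) = 3 - R (I(R, C) = -(-3 + R) = 3 - R)
u(P, L) = L + P*(3 - P) (u(P, L) = (3 - P)*P + 1*L = P*(3 - P) + L = L + P*(3 - P))
(-19 + u(g(5), -6))² = (-19 + (-6 - 1*1*(-3 + 1)))² = (-19 + (-6 - 1*1*(-2)))² = (-19 + (-6 + 2))² = (-19 - 4)² = (-23)² = 529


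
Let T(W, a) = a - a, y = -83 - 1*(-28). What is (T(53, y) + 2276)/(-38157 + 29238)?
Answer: -2276/8919 ≈ -0.25519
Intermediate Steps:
y = -55 (y = -83 + 28 = -55)
T(W, a) = 0
(T(53, y) + 2276)/(-38157 + 29238) = (0 + 2276)/(-38157 + 29238) = 2276/(-8919) = 2276*(-1/8919) = -2276/8919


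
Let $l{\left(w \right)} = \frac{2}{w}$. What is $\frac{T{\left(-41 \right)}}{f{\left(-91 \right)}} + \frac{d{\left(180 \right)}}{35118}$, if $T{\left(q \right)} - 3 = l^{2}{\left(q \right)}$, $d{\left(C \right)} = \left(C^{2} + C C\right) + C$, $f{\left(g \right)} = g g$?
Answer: $\frac{1025762243}{554257639} \approx 1.8507$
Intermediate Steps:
$f{\left(g \right)} = g^{2}$
$d{\left(C \right)} = C + 2 C^{2}$ ($d{\left(C \right)} = \left(C^{2} + C^{2}\right) + C = 2 C^{2} + C = C + 2 C^{2}$)
$T{\left(q \right)} = 3 + \frac{4}{q^{2}}$ ($T{\left(q \right)} = 3 + \left(\frac{2}{q}\right)^{2} = 3 + \frac{4}{q^{2}}$)
$\frac{T{\left(-41 \right)}}{f{\left(-91 \right)}} + \frac{d{\left(180 \right)}}{35118} = \frac{3 + \frac{4}{1681}}{\left(-91\right)^{2}} + \frac{180 \left(1 + 2 \cdot 180\right)}{35118} = \frac{3 + 4 \cdot \frac{1}{1681}}{8281} + 180 \left(1 + 360\right) \frac{1}{35118} = \left(3 + \frac{4}{1681}\right) \frac{1}{8281} + 180 \cdot 361 \cdot \frac{1}{35118} = \frac{5047}{1681} \cdot \frac{1}{8281} + 64980 \cdot \frac{1}{35118} = \frac{103}{284089} + \frac{3610}{1951} = \frac{1025762243}{554257639}$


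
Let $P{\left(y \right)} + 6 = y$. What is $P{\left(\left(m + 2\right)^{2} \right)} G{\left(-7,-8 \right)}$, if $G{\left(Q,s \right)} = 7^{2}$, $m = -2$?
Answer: $-294$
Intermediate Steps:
$G{\left(Q,s \right)} = 49$
$P{\left(y \right)} = -6 + y$
$P{\left(\left(m + 2\right)^{2} \right)} G{\left(-7,-8 \right)} = \left(-6 + \left(-2 + 2\right)^{2}\right) 49 = \left(-6 + 0^{2}\right) 49 = \left(-6 + 0\right) 49 = \left(-6\right) 49 = -294$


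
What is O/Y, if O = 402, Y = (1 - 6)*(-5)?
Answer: 402/25 ≈ 16.080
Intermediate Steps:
Y = 25 (Y = -5*(-5) = 25)
O/Y = 402/25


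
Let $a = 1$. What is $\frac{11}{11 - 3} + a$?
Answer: $\frac{19}{8} \approx 2.375$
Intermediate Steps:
$\frac{11}{11 - 3} + a = \frac{11}{11 - 3} + 1 = \frac{11}{8} + 1 = \frac{19}{8}$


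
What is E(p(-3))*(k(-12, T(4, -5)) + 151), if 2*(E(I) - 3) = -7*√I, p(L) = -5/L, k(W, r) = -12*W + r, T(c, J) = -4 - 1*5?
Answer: 858 - 1001*√15/3 ≈ -434.29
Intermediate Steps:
T(c, J) = -9 (T(c, J) = -4 - 5 = -9)
k(W, r) = r - 12*W
E(I) = 3 - 7*√I/2 (E(I) = 3 + (-7*√I)/2 = 3 - 7*√I/2)
E(p(-3))*(k(-12, T(4, -5)) + 151) = (3 - 7*√5*√(-1/(-3))/2)*((-9 - 12*(-12)) + 151) = (3 - 7*√15/3/2)*((-9 + 144) + 151) = (3 - 7*√15/6)*(135 + 151) = (3 - 7*√15/6)*286 = 858 - 1001*√15/3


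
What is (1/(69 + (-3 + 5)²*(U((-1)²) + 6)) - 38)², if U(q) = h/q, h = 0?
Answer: 12482089/8649 ≈ 1443.2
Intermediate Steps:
U(q) = 0 (U(q) = 0/q = 0)
(1/(69 + (-3 + 5)²*(U((-1)²) + 6)) - 38)² = (1/(69 + (-3 + 5)²*(0 + 6)) - 38)² = (1/(69 + 2²*6) - 38)² = (1/(69 + 4*6) - 38)² = (1/(69 + 24) - 38)² = (1/93 - 38)² = (-3533/93)² = 12482089/8649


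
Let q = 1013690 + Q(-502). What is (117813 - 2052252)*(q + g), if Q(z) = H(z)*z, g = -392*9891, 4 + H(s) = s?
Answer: 5048053981230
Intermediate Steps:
H(s) = -4 + s
g = -3877272
Q(z) = z*(-4 + z) (Q(z) = (-4 + z)*z = z*(-4 + z))
q = 1267702 (q = 1013690 - 502*(-4 - 502) = 1013690 - 502*(-506) = 1013690 + 254012 = 1267702)
(117813 - 2052252)*(q + g) = (117813 - 2052252)*(1267702 - 3877272) = -1934439*(-2609570) = 5048053981230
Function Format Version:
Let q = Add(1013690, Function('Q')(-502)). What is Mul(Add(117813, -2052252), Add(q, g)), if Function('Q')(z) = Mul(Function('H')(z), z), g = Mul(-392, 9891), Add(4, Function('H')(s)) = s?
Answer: 5048053981230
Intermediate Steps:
Function('H')(s) = Add(-4, s)
g = -3877272
Function('Q')(z) = Mul(z, Add(-4, z)) (Function('Q')(z) = Mul(Add(-4, z), z) = Mul(z, Add(-4, z)))
q = 1267702 (q = Add(1013690, Mul(-502, Add(-4, -502))) = Add(1013690, Mul(-502, -506)) = Add(1013690, 254012) = 1267702)
Mul(Add(117813, -2052252), Add(q, g)) = Mul(Add(117813, -2052252), Add(1267702, -3877272)) = Mul(-1934439, -2609570) = 5048053981230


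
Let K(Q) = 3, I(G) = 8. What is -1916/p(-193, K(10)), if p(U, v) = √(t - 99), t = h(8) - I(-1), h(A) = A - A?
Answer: 1916*I*√107/107 ≈ 185.23*I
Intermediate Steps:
h(A) = 0
t = -8 (t = 0 - 1*8 = 0 - 8 = -8)
p(U, v) = I*√107 (p(U, v) = √(-8 - 99) = √(-107) = I*√107)
-1916/p(-193, K(10)) = -1916*(-I*√107/107) = -(-1916)*I*√107/107 = 1916*I*√107/107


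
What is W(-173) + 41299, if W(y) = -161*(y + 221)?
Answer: 33571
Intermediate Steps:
W(y) = -35581 - 161*y (W(y) = -161*(221 + y) = -35581 - 161*y)
W(-173) + 41299 = (-35581 - 161*(-173)) + 41299 = (-35581 + 27853) + 41299 = -7728 + 41299 = 33571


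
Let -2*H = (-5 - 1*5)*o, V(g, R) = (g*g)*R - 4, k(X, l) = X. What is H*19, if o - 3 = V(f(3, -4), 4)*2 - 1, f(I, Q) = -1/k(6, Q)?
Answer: -4940/9 ≈ -548.89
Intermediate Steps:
f(I, Q) = -⅙ (f(I, Q) = -1/6 = -1*⅙ = -⅙)
V(g, R) = -4 + R*g² (V(g, R) = g²*R - 4 = R*g² - 4 = -4 + R*g²)
o = -52/9 (o = 3 + ((-4 + 4*(-⅙)²)*2 - 1) = 3 + ((-4 + 4*(1/36))*2 - 1) = 3 + ((-4 + ⅑)*2 - 1) = 3 + (-35/9*2 - 1) = 3 + (-70/9 - 1) = 3 - 79/9 = -52/9 ≈ -5.7778)
H = -260/9 (H = -(-5 - 1*5)*(-52)/(2*9) = -(-5 - 5)*(-52)/(2*9) = -(-5)*(-52)/9 = -½*520/9 = -260/9 ≈ -28.889)
H*19 = -260/9*19 = -4940/9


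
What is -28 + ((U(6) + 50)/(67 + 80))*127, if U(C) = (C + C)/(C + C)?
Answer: 787/49 ≈ 16.061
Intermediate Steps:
U(C) = 1 (U(C) = (2*C)/((2*C)) = (2*C)*(1/(2*C)) = 1)
-28 + ((U(6) + 50)/(67 + 80))*127 = -28 + ((1 + 50)/(67 + 80))*127 = -28 + (51/147)*127 = -28 + (51*(1/147))*127 = -28 + (17/49)*127 = -28 + 2159/49 = 787/49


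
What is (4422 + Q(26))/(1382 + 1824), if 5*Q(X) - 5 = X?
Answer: 3163/2290 ≈ 1.3812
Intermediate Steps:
Q(X) = 1 + X/5
(4422 + Q(26))/(1382 + 1824) = (4422 + (1 + (⅕)*26))/(1382 + 1824) = (4422 + (1 + 26/5))/3206 = (4422 + 31/5)*(1/3206) = (22141/5)*(1/3206) = 3163/2290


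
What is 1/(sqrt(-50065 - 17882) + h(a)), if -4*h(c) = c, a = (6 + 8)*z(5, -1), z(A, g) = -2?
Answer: 7/67996 - I*sqrt(67947)/67996 ≈ 0.00010295 - 0.0038336*I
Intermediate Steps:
a = -28 (a = (6 + 8)*(-2) = 14*(-2) = -28)
h(c) = -c/4
1/(sqrt(-50065 - 17882) + h(a)) = 1/(sqrt(-50065 - 17882) - 1/4*(-28)) = 1/(sqrt(-67947) + 7) = 1/(I*sqrt(67947) + 7) = 1/(7 + I*sqrt(67947))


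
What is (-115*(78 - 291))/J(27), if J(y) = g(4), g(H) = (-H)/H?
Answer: -24495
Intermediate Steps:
g(H) = -1
J(y) = -1
(-115*(78 - 291))/J(27) = -115*(78 - 291)/(-1) = -115*(-213)*(-1) = 24495*(-1) = -24495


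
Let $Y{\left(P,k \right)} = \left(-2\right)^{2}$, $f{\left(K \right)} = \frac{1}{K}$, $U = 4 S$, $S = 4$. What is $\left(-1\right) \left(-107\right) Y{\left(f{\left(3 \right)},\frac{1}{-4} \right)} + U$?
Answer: $444$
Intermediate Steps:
$U = 16$ ($U = 4 \cdot 4 = 16$)
$Y{\left(P,k \right)} = 4$
$\left(-1\right) \left(-107\right) Y{\left(f{\left(3 \right)},\frac{1}{-4} \right)} + U = \left(-1\right) \left(-107\right) 4 + 16 = 107 \cdot 4 + 16 = 428 + 16 = 444$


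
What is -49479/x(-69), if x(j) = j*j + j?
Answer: -16493/1564 ≈ -10.545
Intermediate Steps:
x(j) = j + j**2 (x(j) = j**2 + j = j + j**2)
-49479/x(-69) = -49479*(-1/(69*(1 - 69))) = -49479/((-69*(-68))) = -49479/4692 = -49479*1/4692 = -16493/1564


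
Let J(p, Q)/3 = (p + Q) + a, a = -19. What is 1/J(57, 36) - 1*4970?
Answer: -1103339/222 ≈ -4970.0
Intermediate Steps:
J(p, Q) = -57 + 3*Q + 3*p (J(p, Q) = 3*((p + Q) - 19) = 3*((Q + p) - 19) = 3*(-19 + Q + p) = -57 + 3*Q + 3*p)
1/J(57, 36) - 1*4970 = 1/(-57 + 3*36 + 3*57) - 1*4970 = 1/(-57 + 108 + 171) - 4970 = 1/222 - 4970 = -1103339/222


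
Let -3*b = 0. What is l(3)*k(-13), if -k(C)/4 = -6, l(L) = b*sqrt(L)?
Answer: 0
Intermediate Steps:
b = 0 (b = -1/3*0 = 0)
l(L) = 0 (l(L) = 0*sqrt(L) = 0)
k(C) = 24 (k(C) = -4*(-6) = 24)
l(3)*k(-13) = 0*24 = 0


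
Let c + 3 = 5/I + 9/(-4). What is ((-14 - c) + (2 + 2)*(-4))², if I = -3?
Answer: 76729/144 ≈ 532.84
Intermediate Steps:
c = -83/12 (c = -3 + (5/(-3) + 9/(-4)) = -3 + (5*(-⅓) + 9*(-¼)) = -3 + (-5/3 - 9/4) = -3 - 47/12 = -83/12 ≈ -6.9167)
((-14 - c) + (2 + 2)*(-4))² = ((-14 - 1*(-83/12)) + (2 + 2)*(-4))² = ((-14 + 83/12) + 4*(-4))² = (-85/12 - 16)² = (-277/12)² = 76729/144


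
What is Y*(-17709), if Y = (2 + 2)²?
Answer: -283344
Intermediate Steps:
Y = 16 (Y = 4² = 16)
Y*(-17709) = 16*(-17709) = -283344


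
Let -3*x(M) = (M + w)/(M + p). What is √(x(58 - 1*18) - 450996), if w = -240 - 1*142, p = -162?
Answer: 3*I*√186462177/61 ≈ 671.56*I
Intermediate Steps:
w = -382 (w = -240 - 142 = -382)
x(M) = -(-382 + M)/(3*(-162 + M)) (x(M) = -(M - 382)/(3*(M - 162)) = -(-382 + M)/(3*(-162 + M)))
√(x(58 - 1*18) - 450996) = √((382 - (58 - 1*18))/(3*(-162 + (58 - 1*18))) - 450996) = √((382 - (58 - 18))/(3*(-162 + (58 - 18))) - 450996) = √((382 - 1*40)/(3*(-162 + 40)) - 450996) = √((⅓)*(382 - 40)/(-122) - 450996) = √((⅓)*(-1/122)*342 - 450996) = √(-57/61 - 450996) = √(-27510813/61) = 3*I*√186462177/61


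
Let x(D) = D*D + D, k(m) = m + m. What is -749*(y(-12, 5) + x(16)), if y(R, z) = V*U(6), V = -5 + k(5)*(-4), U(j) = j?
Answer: -1498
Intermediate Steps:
k(m) = 2*m
x(D) = D + D² (x(D) = D² + D = D + D²)
V = -45 (V = -5 + (2*5)*(-4) = -5 + 10*(-4) = -5 - 40 = -45)
y(R, z) = -270 (y(R, z) = -45*6 = -270)
-749*(y(-12, 5) + x(16)) = -749*(-270 + 16*(1 + 16)) = -749*(-270 + 16*17) = -749*(-270 + 272) = -749*2 = -1498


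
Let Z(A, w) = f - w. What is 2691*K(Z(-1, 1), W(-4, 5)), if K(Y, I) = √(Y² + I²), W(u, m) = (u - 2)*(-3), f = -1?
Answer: 5382*√82 ≈ 48736.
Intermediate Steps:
Z(A, w) = -1 - w
W(u, m) = 6 - 3*u (W(u, m) = (-2 + u)*(-3) = 6 - 3*u)
K(Y, I) = √(I² + Y²)
2691*K(Z(-1, 1), W(-4, 5)) = 2691*√((6 - 3*(-4))² + (-1 - 1*1)²) = 2691*√((6 + 12)² + (-1 - 1)²) = 2691*√(18² + (-2)²) = 2691*√(324 + 4) = 2691*√328 = 2691*(2*√82) = 5382*√82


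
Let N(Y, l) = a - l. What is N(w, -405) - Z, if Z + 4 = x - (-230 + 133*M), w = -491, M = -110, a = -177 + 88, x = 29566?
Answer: -44106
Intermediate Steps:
a = -89
N(Y, l) = -89 - l
Z = 44422 (Z = -4 + (29566 - (-230 + 133*(-110))) = -4 + (29566 - (-230 - 14630)) = -4 + (29566 - 1*(-14860)) = -4 + (29566 + 14860) = -4 + 44426 = 44422)
N(w, -405) - Z = (-89 - 1*(-405)) - 1*44422 = (-89 + 405) - 44422 = 316 - 44422 = -44106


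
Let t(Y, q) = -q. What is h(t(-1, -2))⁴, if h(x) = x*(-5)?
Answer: 10000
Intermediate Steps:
h(x) = -5*x
h(t(-1, -2))⁴ = (-(-5)*(-2))⁴ = (-5*2)⁴ = (-10)⁴ = 10000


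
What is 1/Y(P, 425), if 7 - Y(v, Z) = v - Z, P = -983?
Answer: 1/1415 ≈ 0.00070671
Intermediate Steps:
Y(v, Z) = 7 + Z - v (Y(v, Z) = 7 - (v - Z) = 7 + (Z - v) = 7 + Z - v)
1/Y(P, 425) = 1/(7 + 425 - 1*(-983)) = 1/(7 + 425 + 983) = 1/1415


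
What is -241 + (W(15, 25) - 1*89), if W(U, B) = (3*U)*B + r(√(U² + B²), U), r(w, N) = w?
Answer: 795 + 5*√34 ≈ 824.15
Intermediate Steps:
W(U, B) = √(B² + U²) + 3*B*U (W(U, B) = (3*U)*B + √(U² + B²) = 3*B*U + √(B² + U²) = √(B² + U²) + 3*B*U)
-241 + (W(15, 25) - 1*89) = -241 + ((√(25² + 15²) + 3*25*15) - 1*89) = -241 + ((√(625 + 225) + 1125) - 89) = -241 + ((√850 + 1125) - 89) = -241 + ((5*√34 + 1125) - 89) = -241 + ((1125 + 5*√34) - 89) = -241 + (1036 + 5*√34) = 795 + 5*√34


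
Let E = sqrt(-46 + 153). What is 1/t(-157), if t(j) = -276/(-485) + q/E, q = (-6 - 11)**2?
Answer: -14323020/19638076393 + 67980025*sqrt(107)/19638076393 ≈ 0.035078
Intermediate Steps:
q = 289 (q = (-17)**2 = 289)
E = sqrt(107) ≈ 10.344
t(j) = 276/485 + 289*sqrt(107)/107 (t(j) = -276/(-485) + 289/(sqrt(107)) = -276*(-1/485) + 289*(sqrt(107)/107) = 276/485 + 289*sqrt(107)/107)
1/t(-157) = 1/(276/485 + 289*sqrt(107)/107)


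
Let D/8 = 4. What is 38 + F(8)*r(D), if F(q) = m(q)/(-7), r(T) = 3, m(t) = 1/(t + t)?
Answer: 4253/112 ≈ 37.973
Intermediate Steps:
D = 32 (D = 8*4 = 32)
m(t) = 1/(2*t)
F(q) = -1/(14*q) (F(q) = (1/(2*q))/(-7) = (1/(2*q))*(-⅐) = -1/(14*q))
38 + F(8)*r(D) = 38 - 1/14/8*3 = 38 - 1/14*⅛*3 = 38 - 1/112*3 = 38 - 3/112 = 4253/112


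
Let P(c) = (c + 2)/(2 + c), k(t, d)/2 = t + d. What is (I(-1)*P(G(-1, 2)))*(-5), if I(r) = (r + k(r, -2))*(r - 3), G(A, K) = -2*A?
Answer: -140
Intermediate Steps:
k(t, d) = 2*d + 2*t (k(t, d) = 2*(t + d) = 2*(d + t) = 2*d + 2*t)
P(c) = 1 (P(c) = (2 + c)/(2 + c) = 1)
I(r) = (-4 + 3*r)*(-3 + r) (I(r) = (r + (2*(-2) + 2*r))*(r - 3) = (r + (-4 + 2*r))*(-3 + r) = (-4 + 3*r)*(-3 + r))
(I(-1)*P(G(-1, 2)))*(-5) = ((12 - 13*(-1) + 3*(-1)**2)*1)*(-5) = ((12 + 13 + 3*1)*1)*(-5) = ((12 + 13 + 3)*1)*(-5) = (28*1)*(-5) = 28*(-5) = -140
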